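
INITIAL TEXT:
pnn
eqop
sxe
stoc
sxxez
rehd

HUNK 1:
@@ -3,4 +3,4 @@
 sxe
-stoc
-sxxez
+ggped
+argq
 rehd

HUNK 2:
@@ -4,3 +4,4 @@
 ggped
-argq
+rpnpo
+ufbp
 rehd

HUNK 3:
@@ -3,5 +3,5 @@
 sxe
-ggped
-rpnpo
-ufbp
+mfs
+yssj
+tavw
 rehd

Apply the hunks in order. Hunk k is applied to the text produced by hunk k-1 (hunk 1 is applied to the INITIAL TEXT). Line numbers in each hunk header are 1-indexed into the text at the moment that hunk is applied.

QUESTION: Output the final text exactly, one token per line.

Hunk 1: at line 3 remove [stoc,sxxez] add [ggped,argq] -> 6 lines: pnn eqop sxe ggped argq rehd
Hunk 2: at line 4 remove [argq] add [rpnpo,ufbp] -> 7 lines: pnn eqop sxe ggped rpnpo ufbp rehd
Hunk 3: at line 3 remove [ggped,rpnpo,ufbp] add [mfs,yssj,tavw] -> 7 lines: pnn eqop sxe mfs yssj tavw rehd

Answer: pnn
eqop
sxe
mfs
yssj
tavw
rehd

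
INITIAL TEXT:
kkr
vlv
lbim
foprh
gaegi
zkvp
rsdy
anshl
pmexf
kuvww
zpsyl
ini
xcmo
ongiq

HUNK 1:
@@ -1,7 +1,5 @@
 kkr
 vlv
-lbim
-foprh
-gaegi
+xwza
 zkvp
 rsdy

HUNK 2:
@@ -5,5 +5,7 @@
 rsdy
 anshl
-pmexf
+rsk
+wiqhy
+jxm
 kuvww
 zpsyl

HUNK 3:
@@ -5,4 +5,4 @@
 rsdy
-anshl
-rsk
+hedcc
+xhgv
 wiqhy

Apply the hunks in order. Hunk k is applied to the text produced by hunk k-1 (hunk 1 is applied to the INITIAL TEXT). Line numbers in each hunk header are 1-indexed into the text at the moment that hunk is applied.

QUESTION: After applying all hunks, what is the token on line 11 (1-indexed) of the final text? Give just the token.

Answer: zpsyl

Derivation:
Hunk 1: at line 1 remove [lbim,foprh,gaegi] add [xwza] -> 12 lines: kkr vlv xwza zkvp rsdy anshl pmexf kuvww zpsyl ini xcmo ongiq
Hunk 2: at line 5 remove [pmexf] add [rsk,wiqhy,jxm] -> 14 lines: kkr vlv xwza zkvp rsdy anshl rsk wiqhy jxm kuvww zpsyl ini xcmo ongiq
Hunk 3: at line 5 remove [anshl,rsk] add [hedcc,xhgv] -> 14 lines: kkr vlv xwza zkvp rsdy hedcc xhgv wiqhy jxm kuvww zpsyl ini xcmo ongiq
Final line 11: zpsyl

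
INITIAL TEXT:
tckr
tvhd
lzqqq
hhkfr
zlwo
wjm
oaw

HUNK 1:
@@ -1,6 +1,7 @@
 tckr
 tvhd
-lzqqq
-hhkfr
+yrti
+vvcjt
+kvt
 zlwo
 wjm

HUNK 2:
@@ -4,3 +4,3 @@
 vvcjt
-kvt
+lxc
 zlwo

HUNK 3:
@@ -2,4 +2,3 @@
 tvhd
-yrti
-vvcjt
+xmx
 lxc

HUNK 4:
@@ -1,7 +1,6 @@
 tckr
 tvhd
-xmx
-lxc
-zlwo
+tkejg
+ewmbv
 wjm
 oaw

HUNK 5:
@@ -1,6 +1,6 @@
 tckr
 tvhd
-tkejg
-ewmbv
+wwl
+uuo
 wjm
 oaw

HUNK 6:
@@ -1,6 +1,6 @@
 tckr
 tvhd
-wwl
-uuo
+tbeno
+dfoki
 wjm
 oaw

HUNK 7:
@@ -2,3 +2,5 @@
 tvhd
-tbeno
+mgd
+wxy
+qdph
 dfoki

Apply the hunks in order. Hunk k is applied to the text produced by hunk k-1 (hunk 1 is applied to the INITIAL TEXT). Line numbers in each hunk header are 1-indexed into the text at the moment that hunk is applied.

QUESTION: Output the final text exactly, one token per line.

Hunk 1: at line 1 remove [lzqqq,hhkfr] add [yrti,vvcjt,kvt] -> 8 lines: tckr tvhd yrti vvcjt kvt zlwo wjm oaw
Hunk 2: at line 4 remove [kvt] add [lxc] -> 8 lines: tckr tvhd yrti vvcjt lxc zlwo wjm oaw
Hunk 3: at line 2 remove [yrti,vvcjt] add [xmx] -> 7 lines: tckr tvhd xmx lxc zlwo wjm oaw
Hunk 4: at line 1 remove [xmx,lxc,zlwo] add [tkejg,ewmbv] -> 6 lines: tckr tvhd tkejg ewmbv wjm oaw
Hunk 5: at line 1 remove [tkejg,ewmbv] add [wwl,uuo] -> 6 lines: tckr tvhd wwl uuo wjm oaw
Hunk 6: at line 1 remove [wwl,uuo] add [tbeno,dfoki] -> 6 lines: tckr tvhd tbeno dfoki wjm oaw
Hunk 7: at line 2 remove [tbeno] add [mgd,wxy,qdph] -> 8 lines: tckr tvhd mgd wxy qdph dfoki wjm oaw

Answer: tckr
tvhd
mgd
wxy
qdph
dfoki
wjm
oaw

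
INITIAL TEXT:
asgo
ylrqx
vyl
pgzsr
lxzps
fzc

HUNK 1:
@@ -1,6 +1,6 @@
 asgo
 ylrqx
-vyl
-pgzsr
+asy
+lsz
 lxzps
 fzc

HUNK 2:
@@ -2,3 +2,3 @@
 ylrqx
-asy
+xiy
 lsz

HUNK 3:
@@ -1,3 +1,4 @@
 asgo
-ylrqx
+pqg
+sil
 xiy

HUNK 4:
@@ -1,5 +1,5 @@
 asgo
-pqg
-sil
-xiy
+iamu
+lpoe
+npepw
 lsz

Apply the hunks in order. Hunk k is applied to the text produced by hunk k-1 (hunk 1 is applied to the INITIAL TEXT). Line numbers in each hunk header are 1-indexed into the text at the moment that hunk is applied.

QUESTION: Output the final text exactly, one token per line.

Answer: asgo
iamu
lpoe
npepw
lsz
lxzps
fzc

Derivation:
Hunk 1: at line 1 remove [vyl,pgzsr] add [asy,lsz] -> 6 lines: asgo ylrqx asy lsz lxzps fzc
Hunk 2: at line 2 remove [asy] add [xiy] -> 6 lines: asgo ylrqx xiy lsz lxzps fzc
Hunk 3: at line 1 remove [ylrqx] add [pqg,sil] -> 7 lines: asgo pqg sil xiy lsz lxzps fzc
Hunk 4: at line 1 remove [pqg,sil,xiy] add [iamu,lpoe,npepw] -> 7 lines: asgo iamu lpoe npepw lsz lxzps fzc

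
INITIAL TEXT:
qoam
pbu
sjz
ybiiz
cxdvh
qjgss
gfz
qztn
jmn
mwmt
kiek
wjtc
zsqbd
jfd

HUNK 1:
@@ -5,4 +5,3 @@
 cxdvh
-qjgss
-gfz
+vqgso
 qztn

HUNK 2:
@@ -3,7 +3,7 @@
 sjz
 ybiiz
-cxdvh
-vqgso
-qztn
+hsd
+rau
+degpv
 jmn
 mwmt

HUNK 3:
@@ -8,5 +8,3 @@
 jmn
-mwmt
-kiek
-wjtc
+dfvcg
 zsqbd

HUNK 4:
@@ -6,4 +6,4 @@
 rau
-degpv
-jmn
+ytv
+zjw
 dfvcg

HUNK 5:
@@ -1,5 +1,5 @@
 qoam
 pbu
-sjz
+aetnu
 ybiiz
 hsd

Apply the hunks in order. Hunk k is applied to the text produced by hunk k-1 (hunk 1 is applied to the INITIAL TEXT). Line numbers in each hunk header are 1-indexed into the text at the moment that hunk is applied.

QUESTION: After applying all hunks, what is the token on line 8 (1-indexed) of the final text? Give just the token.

Hunk 1: at line 5 remove [qjgss,gfz] add [vqgso] -> 13 lines: qoam pbu sjz ybiiz cxdvh vqgso qztn jmn mwmt kiek wjtc zsqbd jfd
Hunk 2: at line 3 remove [cxdvh,vqgso,qztn] add [hsd,rau,degpv] -> 13 lines: qoam pbu sjz ybiiz hsd rau degpv jmn mwmt kiek wjtc zsqbd jfd
Hunk 3: at line 8 remove [mwmt,kiek,wjtc] add [dfvcg] -> 11 lines: qoam pbu sjz ybiiz hsd rau degpv jmn dfvcg zsqbd jfd
Hunk 4: at line 6 remove [degpv,jmn] add [ytv,zjw] -> 11 lines: qoam pbu sjz ybiiz hsd rau ytv zjw dfvcg zsqbd jfd
Hunk 5: at line 1 remove [sjz] add [aetnu] -> 11 lines: qoam pbu aetnu ybiiz hsd rau ytv zjw dfvcg zsqbd jfd
Final line 8: zjw

Answer: zjw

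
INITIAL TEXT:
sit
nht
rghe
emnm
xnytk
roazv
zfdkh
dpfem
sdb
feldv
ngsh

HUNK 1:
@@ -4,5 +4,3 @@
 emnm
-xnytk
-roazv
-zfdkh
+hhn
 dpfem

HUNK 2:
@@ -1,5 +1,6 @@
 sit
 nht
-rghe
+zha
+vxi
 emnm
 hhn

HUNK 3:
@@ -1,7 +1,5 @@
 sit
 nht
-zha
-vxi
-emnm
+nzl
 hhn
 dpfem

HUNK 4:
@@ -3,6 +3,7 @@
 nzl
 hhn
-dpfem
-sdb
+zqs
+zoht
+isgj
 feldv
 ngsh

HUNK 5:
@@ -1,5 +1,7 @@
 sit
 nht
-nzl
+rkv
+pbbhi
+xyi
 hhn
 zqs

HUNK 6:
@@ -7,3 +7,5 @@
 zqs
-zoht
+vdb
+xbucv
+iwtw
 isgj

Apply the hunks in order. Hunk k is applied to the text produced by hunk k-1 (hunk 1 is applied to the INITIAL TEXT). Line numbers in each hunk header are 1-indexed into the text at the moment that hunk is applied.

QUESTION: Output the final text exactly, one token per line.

Answer: sit
nht
rkv
pbbhi
xyi
hhn
zqs
vdb
xbucv
iwtw
isgj
feldv
ngsh

Derivation:
Hunk 1: at line 4 remove [xnytk,roazv,zfdkh] add [hhn] -> 9 lines: sit nht rghe emnm hhn dpfem sdb feldv ngsh
Hunk 2: at line 1 remove [rghe] add [zha,vxi] -> 10 lines: sit nht zha vxi emnm hhn dpfem sdb feldv ngsh
Hunk 3: at line 1 remove [zha,vxi,emnm] add [nzl] -> 8 lines: sit nht nzl hhn dpfem sdb feldv ngsh
Hunk 4: at line 3 remove [dpfem,sdb] add [zqs,zoht,isgj] -> 9 lines: sit nht nzl hhn zqs zoht isgj feldv ngsh
Hunk 5: at line 1 remove [nzl] add [rkv,pbbhi,xyi] -> 11 lines: sit nht rkv pbbhi xyi hhn zqs zoht isgj feldv ngsh
Hunk 6: at line 7 remove [zoht] add [vdb,xbucv,iwtw] -> 13 lines: sit nht rkv pbbhi xyi hhn zqs vdb xbucv iwtw isgj feldv ngsh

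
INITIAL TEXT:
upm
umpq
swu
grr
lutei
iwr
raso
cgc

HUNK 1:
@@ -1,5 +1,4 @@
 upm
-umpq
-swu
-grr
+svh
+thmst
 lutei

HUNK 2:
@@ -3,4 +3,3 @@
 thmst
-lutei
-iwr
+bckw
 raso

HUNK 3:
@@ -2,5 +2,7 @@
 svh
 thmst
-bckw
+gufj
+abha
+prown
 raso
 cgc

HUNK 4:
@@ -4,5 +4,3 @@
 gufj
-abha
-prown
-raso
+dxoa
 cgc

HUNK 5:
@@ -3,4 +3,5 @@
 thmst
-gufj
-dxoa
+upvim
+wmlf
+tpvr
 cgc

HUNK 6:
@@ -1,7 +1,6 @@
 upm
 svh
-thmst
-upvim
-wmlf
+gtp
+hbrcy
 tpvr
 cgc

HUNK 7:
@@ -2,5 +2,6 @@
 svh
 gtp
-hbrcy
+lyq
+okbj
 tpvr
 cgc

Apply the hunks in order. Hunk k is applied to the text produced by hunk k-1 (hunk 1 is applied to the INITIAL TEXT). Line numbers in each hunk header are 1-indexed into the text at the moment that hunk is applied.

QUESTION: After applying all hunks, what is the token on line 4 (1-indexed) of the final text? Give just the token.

Hunk 1: at line 1 remove [umpq,swu,grr] add [svh,thmst] -> 7 lines: upm svh thmst lutei iwr raso cgc
Hunk 2: at line 3 remove [lutei,iwr] add [bckw] -> 6 lines: upm svh thmst bckw raso cgc
Hunk 3: at line 2 remove [bckw] add [gufj,abha,prown] -> 8 lines: upm svh thmst gufj abha prown raso cgc
Hunk 4: at line 4 remove [abha,prown,raso] add [dxoa] -> 6 lines: upm svh thmst gufj dxoa cgc
Hunk 5: at line 3 remove [gufj,dxoa] add [upvim,wmlf,tpvr] -> 7 lines: upm svh thmst upvim wmlf tpvr cgc
Hunk 6: at line 1 remove [thmst,upvim,wmlf] add [gtp,hbrcy] -> 6 lines: upm svh gtp hbrcy tpvr cgc
Hunk 7: at line 2 remove [hbrcy] add [lyq,okbj] -> 7 lines: upm svh gtp lyq okbj tpvr cgc
Final line 4: lyq

Answer: lyq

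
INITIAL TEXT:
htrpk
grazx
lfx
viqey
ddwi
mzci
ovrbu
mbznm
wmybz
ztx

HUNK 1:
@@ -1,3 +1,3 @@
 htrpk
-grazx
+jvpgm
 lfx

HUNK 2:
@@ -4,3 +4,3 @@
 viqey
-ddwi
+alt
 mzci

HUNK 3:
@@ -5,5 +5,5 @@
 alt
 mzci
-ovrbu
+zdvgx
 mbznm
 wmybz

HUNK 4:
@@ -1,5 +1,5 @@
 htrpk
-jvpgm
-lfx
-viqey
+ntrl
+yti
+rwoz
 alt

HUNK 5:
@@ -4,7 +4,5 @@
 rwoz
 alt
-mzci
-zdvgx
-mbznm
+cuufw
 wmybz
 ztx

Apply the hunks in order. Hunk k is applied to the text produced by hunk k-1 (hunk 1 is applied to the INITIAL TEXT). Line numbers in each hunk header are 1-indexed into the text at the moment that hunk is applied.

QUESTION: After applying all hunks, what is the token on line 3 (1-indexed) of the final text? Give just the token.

Answer: yti

Derivation:
Hunk 1: at line 1 remove [grazx] add [jvpgm] -> 10 lines: htrpk jvpgm lfx viqey ddwi mzci ovrbu mbznm wmybz ztx
Hunk 2: at line 4 remove [ddwi] add [alt] -> 10 lines: htrpk jvpgm lfx viqey alt mzci ovrbu mbznm wmybz ztx
Hunk 3: at line 5 remove [ovrbu] add [zdvgx] -> 10 lines: htrpk jvpgm lfx viqey alt mzci zdvgx mbznm wmybz ztx
Hunk 4: at line 1 remove [jvpgm,lfx,viqey] add [ntrl,yti,rwoz] -> 10 lines: htrpk ntrl yti rwoz alt mzci zdvgx mbznm wmybz ztx
Hunk 5: at line 4 remove [mzci,zdvgx,mbznm] add [cuufw] -> 8 lines: htrpk ntrl yti rwoz alt cuufw wmybz ztx
Final line 3: yti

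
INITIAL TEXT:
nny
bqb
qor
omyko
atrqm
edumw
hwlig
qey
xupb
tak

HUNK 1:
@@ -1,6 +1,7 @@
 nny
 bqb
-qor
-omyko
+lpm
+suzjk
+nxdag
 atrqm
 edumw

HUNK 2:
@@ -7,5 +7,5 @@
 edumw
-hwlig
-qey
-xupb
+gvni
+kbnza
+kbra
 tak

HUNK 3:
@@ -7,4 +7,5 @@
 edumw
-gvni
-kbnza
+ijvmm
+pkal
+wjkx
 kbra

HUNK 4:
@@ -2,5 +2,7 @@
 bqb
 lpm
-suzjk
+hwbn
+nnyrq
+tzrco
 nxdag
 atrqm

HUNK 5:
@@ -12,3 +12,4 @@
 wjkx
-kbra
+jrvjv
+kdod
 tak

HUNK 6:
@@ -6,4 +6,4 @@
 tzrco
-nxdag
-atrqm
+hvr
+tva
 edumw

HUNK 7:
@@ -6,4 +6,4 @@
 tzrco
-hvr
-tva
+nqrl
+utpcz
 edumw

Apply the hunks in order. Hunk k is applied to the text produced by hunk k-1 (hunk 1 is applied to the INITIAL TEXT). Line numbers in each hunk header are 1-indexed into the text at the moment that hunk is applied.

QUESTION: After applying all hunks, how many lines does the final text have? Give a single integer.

Hunk 1: at line 1 remove [qor,omyko] add [lpm,suzjk,nxdag] -> 11 lines: nny bqb lpm suzjk nxdag atrqm edumw hwlig qey xupb tak
Hunk 2: at line 7 remove [hwlig,qey,xupb] add [gvni,kbnza,kbra] -> 11 lines: nny bqb lpm suzjk nxdag atrqm edumw gvni kbnza kbra tak
Hunk 3: at line 7 remove [gvni,kbnza] add [ijvmm,pkal,wjkx] -> 12 lines: nny bqb lpm suzjk nxdag atrqm edumw ijvmm pkal wjkx kbra tak
Hunk 4: at line 2 remove [suzjk] add [hwbn,nnyrq,tzrco] -> 14 lines: nny bqb lpm hwbn nnyrq tzrco nxdag atrqm edumw ijvmm pkal wjkx kbra tak
Hunk 5: at line 12 remove [kbra] add [jrvjv,kdod] -> 15 lines: nny bqb lpm hwbn nnyrq tzrco nxdag atrqm edumw ijvmm pkal wjkx jrvjv kdod tak
Hunk 6: at line 6 remove [nxdag,atrqm] add [hvr,tva] -> 15 lines: nny bqb lpm hwbn nnyrq tzrco hvr tva edumw ijvmm pkal wjkx jrvjv kdod tak
Hunk 7: at line 6 remove [hvr,tva] add [nqrl,utpcz] -> 15 lines: nny bqb lpm hwbn nnyrq tzrco nqrl utpcz edumw ijvmm pkal wjkx jrvjv kdod tak
Final line count: 15

Answer: 15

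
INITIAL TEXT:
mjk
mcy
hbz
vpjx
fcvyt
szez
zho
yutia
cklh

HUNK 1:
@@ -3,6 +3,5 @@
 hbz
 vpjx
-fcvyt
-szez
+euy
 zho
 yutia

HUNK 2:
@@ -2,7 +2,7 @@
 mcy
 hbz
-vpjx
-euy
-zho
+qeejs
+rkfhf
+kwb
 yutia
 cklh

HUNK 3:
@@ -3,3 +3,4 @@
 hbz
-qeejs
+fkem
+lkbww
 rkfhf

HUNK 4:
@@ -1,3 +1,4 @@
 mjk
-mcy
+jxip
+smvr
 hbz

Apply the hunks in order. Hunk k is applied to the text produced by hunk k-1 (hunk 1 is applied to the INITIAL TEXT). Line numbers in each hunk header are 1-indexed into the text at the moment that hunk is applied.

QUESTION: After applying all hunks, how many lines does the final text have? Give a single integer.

Hunk 1: at line 3 remove [fcvyt,szez] add [euy] -> 8 lines: mjk mcy hbz vpjx euy zho yutia cklh
Hunk 2: at line 2 remove [vpjx,euy,zho] add [qeejs,rkfhf,kwb] -> 8 lines: mjk mcy hbz qeejs rkfhf kwb yutia cklh
Hunk 3: at line 3 remove [qeejs] add [fkem,lkbww] -> 9 lines: mjk mcy hbz fkem lkbww rkfhf kwb yutia cklh
Hunk 4: at line 1 remove [mcy] add [jxip,smvr] -> 10 lines: mjk jxip smvr hbz fkem lkbww rkfhf kwb yutia cklh
Final line count: 10

Answer: 10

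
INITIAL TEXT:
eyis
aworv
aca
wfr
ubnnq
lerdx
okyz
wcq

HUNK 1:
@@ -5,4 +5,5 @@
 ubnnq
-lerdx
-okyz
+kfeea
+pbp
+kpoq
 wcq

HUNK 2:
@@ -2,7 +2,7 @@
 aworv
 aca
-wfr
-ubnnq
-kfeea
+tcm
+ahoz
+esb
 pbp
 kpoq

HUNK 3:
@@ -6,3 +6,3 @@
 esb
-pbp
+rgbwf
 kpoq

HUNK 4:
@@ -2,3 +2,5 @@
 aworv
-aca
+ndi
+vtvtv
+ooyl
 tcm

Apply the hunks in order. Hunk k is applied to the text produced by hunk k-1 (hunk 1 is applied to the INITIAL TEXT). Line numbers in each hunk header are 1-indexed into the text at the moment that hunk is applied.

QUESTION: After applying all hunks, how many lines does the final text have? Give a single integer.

Hunk 1: at line 5 remove [lerdx,okyz] add [kfeea,pbp,kpoq] -> 9 lines: eyis aworv aca wfr ubnnq kfeea pbp kpoq wcq
Hunk 2: at line 2 remove [wfr,ubnnq,kfeea] add [tcm,ahoz,esb] -> 9 lines: eyis aworv aca tcm ahoz esb pbp kpoq wcq
Hunk 3: at line 6 remove [pbp] add [rgbwf] -> 9 lines: eyis aworv aca tcm ahoz esb rgbwf kpoq wcq
Hunk 4: at line 2 remove [aca] add [ndi,vtvtv,ooyl] -> 11 lines: eyis aworv ndi vtvtv ooyl tcm ahoz esb rgbwf kpoq wcq
Final line count: 11

Answer: 11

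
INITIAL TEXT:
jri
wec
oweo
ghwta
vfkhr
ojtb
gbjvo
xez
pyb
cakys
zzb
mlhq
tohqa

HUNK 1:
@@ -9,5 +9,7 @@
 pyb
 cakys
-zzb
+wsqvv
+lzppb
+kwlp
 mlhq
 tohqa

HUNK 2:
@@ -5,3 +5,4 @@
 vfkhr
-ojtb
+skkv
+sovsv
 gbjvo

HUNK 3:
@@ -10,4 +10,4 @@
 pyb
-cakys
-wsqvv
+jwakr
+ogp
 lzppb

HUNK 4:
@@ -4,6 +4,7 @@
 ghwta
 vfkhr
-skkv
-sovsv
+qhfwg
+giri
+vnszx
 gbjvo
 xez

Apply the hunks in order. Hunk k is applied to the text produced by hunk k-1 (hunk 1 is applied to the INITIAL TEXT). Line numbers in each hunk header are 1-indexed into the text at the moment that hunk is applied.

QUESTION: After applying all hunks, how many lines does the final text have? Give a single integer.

Answer: 17

Derivation:
Hunk 1: at line 9 remove [zzb] add [wsqvv,lzppb,kwlp] -> 15 lines: jri wec oweo ghwta vfkhr ojtb gbjvo xez pyb cakys wsqvv lzppb kwlp mlhq tohqa
Hunk 2: at line 5 remove [ojtb] add [skkv,sovsv] -> 16 lines: jri wec oweo ghwta vfkhr skkv sovsv gbjvo xez pyb cakys wsqvv lzppb kwlp mlhq tohqa
Hunk 3: at line 10 remove [cakys,wsqvv] add [jwakr,ogp] -> 16 lines: jri wec oweo ghwta vfkhr skkv sovsv gbjvo xez pyb jwakr ogp lzppb kwlp mlhq tohqa
Hunk 4: at line 4 remove [skkv,sovsv] add [qhfwg,giri,vnszx] -> 17 lines: jri wec oweo ghwta vfkhr qhfwg giri vnszx gbjvo xez pyb jwakr ogp lzppb kwlp mlhq tohqa
Final line count: 17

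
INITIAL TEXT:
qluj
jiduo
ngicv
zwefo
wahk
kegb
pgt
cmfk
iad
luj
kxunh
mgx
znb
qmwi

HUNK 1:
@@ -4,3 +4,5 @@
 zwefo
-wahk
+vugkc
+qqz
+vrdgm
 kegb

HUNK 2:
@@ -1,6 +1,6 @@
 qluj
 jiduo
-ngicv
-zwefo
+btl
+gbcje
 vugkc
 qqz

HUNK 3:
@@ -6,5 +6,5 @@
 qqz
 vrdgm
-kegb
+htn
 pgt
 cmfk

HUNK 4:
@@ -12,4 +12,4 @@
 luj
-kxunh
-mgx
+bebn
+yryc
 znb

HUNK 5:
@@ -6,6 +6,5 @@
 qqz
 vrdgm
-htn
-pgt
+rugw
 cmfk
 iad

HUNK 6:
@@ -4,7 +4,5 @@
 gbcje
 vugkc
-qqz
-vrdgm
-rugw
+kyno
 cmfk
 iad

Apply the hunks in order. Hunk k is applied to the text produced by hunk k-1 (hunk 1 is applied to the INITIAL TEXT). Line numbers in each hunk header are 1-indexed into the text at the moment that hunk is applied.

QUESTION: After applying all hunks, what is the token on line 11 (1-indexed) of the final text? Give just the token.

Answer: yryc

Derivation:
Hunk 1: at line 4 remove [wahk] add [vugkc,qqz,vrdgm] -> 16 lines: qluj jiduo ngicv zwefo vugkc qqz vrdgm kegb pgt cmfk iad luj kxunh mgx znb qmwi
Hunk 2: at line 1 remove [ngicv,zwefo] add [btl,gbcje] -> 16 lines: qluj jiduo btl gbcje vugkc qqz vrdgm kegb pgt cmfk iad luj kxunh mgx znb qmwi
Hunk 3: at line 6 remove [kegb] add [htn] -> 16 lines: qluj jiduo btl gbcje vugkc qqz vrdgm htn pgt cmfk iad luj kxunh mgx znb qmwi
Hunk 4: at line 12 remove [kxunh,mgx] add [bebn,yryc] -> 16 lines: qluj jiduo btl gbcje vugkc qqz vrdgm htn pgt cmfk iad luj bebn yryc znb qmwi
Hunk 5: at line 6 remove [htn,pgt] add [rugw] -> 15 lines: qluj jiduo btl gbcje vugkc qqz vrdgm rugw cmfk iad luj bebn yryc znb qmwi
Hunk 6: at line 4 remove [qqz,vrdgm,rugw] add [kyno] -> 13 lines: qluj jiduo btl gbcje vugkc kyno cmfk iad luj bebn yryc znb qmwi
Final line 11: yryc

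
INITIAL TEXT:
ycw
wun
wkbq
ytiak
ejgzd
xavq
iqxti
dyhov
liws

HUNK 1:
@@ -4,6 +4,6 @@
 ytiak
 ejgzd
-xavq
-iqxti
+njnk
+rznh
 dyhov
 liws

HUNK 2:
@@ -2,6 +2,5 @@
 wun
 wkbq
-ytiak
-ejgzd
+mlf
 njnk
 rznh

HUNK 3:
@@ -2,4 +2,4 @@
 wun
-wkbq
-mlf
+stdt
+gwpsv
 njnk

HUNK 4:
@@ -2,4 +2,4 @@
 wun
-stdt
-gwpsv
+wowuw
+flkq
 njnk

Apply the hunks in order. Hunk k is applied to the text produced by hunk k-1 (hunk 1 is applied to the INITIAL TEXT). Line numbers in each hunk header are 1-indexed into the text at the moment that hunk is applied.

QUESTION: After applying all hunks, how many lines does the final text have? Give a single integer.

Answer: 8

Derivation:
Hunk 1: at line 4 remove [xavq,iqxti] add [njnk,rznh] -> 9 lines: ycw wun wkbq ytiak ejgzd njnk rznh dyhov liws
Hunk 2: at line 2 remove [ytiak,ejgzd] add [mlf] -> 8 lines: ycw wun wkbq mlf njnk rznh dyhov liws
Hunk 3: at line 2 remove [wkbq,mlf] add [stdt,gwpsv] -> 8 lines: ycw wun stdt gwpsv njnk rznh dyhov liws
Hunk 4: at line 2 remove [stdt,gwpsv] add [wowuw,flkq] -> 8 lines: ycw wun wowuw flkq njnk rznh dyhov liws
Final line count: 8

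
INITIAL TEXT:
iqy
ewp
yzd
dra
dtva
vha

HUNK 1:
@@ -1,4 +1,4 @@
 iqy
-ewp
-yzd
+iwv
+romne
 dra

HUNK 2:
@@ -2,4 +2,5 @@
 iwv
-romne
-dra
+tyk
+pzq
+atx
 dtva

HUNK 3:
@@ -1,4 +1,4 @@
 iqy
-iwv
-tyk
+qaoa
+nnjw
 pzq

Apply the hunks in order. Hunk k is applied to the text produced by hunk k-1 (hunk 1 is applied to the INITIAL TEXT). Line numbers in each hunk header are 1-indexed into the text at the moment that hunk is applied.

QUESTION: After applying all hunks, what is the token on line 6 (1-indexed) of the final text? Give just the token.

Hunk 1: at line 1 remove [ewp,yzd] add [iwv,romne] -> 6 lines: iqy iwv romne dra dtva vha
Hunk 2: at line 2 remove [romne,dra] add [tyk,pzq,atx] -> 7 lines: iqy iwv tyk pzq atx dtva vha
Hunk 3: at line 1 remove [iwv,tyk] add [qaoa,nnjw] -> 7 lines: iqy qaoa nnjw pzq atx dtva vha
Final line 6: dtva

Answer: dtva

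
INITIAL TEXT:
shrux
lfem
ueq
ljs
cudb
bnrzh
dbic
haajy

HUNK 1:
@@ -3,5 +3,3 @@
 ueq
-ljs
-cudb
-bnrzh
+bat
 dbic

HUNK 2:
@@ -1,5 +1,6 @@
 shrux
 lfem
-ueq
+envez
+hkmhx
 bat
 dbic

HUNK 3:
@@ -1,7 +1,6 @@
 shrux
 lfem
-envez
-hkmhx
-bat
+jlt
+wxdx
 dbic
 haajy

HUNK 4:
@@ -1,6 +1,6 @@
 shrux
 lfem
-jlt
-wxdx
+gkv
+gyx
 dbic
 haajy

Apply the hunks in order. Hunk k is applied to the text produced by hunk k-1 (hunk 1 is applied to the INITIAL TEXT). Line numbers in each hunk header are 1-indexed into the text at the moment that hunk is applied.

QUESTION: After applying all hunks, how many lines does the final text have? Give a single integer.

Hunk 1: at line 3 remove [ljs,cudb,bnrzh] add [bat] -> 6 lines: shrux lfem ueq bat dbic haajy
Hunk 2: at line 1 remove [ueq] add [envez,hkmhx] -> 7 lines: shrux lfem envez hkmhx bat dbic haajy
Hunk 3: at line 1 remove [envez,hkmhx,bat] add [jlt,wxdx] -> 6 lines: shrux lfem jlt wxdx dbic haajy
Hunk 4: at line 1 remove [jlt,wxdx] add [gkv,gyx] -> 6 lines: shrux lfem gkv gyx dbic haajy
Final line count: 6

Answer: 6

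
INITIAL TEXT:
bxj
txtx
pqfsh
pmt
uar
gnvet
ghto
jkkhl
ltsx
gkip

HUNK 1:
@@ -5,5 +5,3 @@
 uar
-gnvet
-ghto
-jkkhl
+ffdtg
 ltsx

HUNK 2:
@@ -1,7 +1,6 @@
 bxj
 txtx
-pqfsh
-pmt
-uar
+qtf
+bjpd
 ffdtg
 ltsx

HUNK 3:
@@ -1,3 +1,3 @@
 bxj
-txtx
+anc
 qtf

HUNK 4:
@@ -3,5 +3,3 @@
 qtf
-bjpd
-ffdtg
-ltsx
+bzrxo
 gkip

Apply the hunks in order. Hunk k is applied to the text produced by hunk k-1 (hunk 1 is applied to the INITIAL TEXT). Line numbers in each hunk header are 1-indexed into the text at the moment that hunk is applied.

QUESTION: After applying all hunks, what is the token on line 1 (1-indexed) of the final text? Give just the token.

Answer: bxj

Derivation:
Hunk 1: at line 5 remove [gnvet,ghto,jkkhl] add [ffdtg] -> 8 lines: bxj txtx pqfsh pmt uar ffdtg ltsx gkip
Hunk 2: at line 1 remove [pqfsh,pmt,uar] add [qtf,bjpd] -> 7 lines: bxj txtx qtf bjpd ffdtg ltsx gkip
Hunk 3: at line 1 remove [txtx] add [anc] -> 7 lines: bxj anc qtf bjpd ffdtg ltsx gkip
Hunk 4: at line 3 remove [bjpd,ffdtg,ltsx] add [bzrxo] -> 5 lines: bxj anc qtf bzrxo gkip
Final line 1: bxj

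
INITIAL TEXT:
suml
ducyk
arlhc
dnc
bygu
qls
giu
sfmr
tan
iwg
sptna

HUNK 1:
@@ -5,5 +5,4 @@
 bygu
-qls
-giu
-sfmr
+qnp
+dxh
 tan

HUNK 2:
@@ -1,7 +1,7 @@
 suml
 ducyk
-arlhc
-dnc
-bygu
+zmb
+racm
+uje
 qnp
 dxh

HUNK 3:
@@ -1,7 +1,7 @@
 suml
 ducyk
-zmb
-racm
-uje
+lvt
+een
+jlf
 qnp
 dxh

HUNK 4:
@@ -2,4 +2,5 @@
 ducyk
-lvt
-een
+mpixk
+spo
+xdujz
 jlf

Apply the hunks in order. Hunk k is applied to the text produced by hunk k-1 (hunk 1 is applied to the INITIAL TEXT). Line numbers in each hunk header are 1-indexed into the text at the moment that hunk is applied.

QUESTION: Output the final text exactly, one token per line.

Hunk 1: at line 5 remove [qls,giu,sfmr] add [qnp,dxh] -> 10 lines: suml ducyk arlhc dnc bygu qnp dxh tan iwg sptna
Hunk 2: at line 1 remove [arlhc,dnc,bygu] add [zmb,racm,uje] -> 10 lines: suml ducyk zmb racm uje qnp dxh tan iwg sptna
Hunk 3: at line 1 remove [zmb,racm,uje] add [lvt,een,jlf] -> 10 lines: suml ducyk lvt een jlf qnp dxh tan iwg sptna
Hunk 4: at line 2 remove [lvt,een] add [mpixk,spo,xdujz] -> 11 lines: suml ducyk mpixk spo xdujz jlf qnp dxh tan iwg sptna

Answer: suml
ducyk
mpixk
spo
xdujz
jlf
qnp
dxh
tan
iwg
sptna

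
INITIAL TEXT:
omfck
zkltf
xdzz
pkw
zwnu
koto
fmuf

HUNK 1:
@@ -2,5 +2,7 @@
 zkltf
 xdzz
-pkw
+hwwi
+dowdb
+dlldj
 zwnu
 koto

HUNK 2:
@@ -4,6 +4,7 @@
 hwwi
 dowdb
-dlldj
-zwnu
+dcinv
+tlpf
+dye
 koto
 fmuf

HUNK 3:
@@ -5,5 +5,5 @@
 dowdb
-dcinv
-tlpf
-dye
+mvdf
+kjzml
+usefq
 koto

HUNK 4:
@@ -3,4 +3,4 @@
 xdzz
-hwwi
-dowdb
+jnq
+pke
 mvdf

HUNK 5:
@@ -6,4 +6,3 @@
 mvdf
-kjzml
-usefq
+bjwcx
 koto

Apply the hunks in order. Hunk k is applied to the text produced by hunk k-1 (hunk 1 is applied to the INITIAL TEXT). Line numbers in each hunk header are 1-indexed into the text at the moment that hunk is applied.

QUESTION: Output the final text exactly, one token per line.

Hunk 1: at line 2 remove [pkw] add [hwwi,dowdb,dlldj] -> 9 lines: omfck zkltf xdzz hwwi dowdb dlldj zwnu koto fmuf
Hunk 2: at line 4 remove [dlldj,zwnu] add [dcinv,tlpf,dye] -> 10 lines: omfck zkltf xdzz hwwi dowdb dcinv tlpf dye koto fmuf
Hunk 3: at line 5 remove [dcinv,tlpf,dye] add [mvdf,kjzml,usefq] -> 10 lines: omfck zkltf xdzz hwwi dowdb mvdf kjzml usefq koto fmuf
Hunk 4: at line 3 remove [hwwi,dowdb] add [jnq,pke] -> 10 lines: omfck zkltf xdzz jnq pke mvdf kjzml usefq koto fmuf
Hunk 5: at line 6 remove [kjzml,usefq] add [bjwcx] -> 9 lines: omfck zkltf xdzz jnq pke mvdf bjwcx koto fmuf

Answer: omfck
zkltf
xdzz
jnq
pke
mvdf
bjwcx
koto
fmuf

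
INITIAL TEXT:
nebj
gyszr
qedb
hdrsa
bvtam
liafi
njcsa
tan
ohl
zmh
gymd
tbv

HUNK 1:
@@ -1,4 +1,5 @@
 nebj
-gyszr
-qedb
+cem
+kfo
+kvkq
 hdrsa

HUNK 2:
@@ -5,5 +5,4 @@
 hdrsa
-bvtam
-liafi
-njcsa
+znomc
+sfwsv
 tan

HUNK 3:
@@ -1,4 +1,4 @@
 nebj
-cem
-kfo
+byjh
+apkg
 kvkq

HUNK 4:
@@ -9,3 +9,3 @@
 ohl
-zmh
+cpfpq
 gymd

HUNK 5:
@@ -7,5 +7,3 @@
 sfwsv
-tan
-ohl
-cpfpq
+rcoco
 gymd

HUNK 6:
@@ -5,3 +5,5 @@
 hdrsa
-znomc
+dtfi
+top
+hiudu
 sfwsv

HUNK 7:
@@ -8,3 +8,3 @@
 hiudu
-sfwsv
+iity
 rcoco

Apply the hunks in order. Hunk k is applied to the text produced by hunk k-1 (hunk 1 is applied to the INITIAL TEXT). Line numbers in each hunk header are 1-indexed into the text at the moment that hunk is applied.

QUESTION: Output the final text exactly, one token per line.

Answer: nebj
byjh
apkg
kvkq
hdrsa
dtfi
top
hiudu
iity
rcoco
gymd
tbv

Derivation:
Hunk 1: at line 1 remove [gyszr,qedb] add [cem,kfo,kvkq] -> 13 lines: nebj cem kfo kvkq hdrsa bvtam liafi njcsa tan ohl zmh gymd tbv
Hunk 2: at line 5 remove [bvtam,liafi,njcsa] add [znomc,sfwsv] -> 12 lines: nebj cem kfo kvkq hdrsa znomc sfwsv tan ohl zmh gymd tbv
Hunk 3: at line 1 remove [cem,kfo] add [byjh,apkg] -> 12 lines: nebj byjh apkg kvkq hdrsa znomc sfwsv tan ohl zmh gymd tbv
Hunk 4: at line 9 remove [zmh] add [cpfpq] -> 12 lines: nebj byjh apkg kvkq hdrsa znomc sfwsv tan ohl cpfpq gymd tbv
Hunk 5: at line 7 remove [tan,ohl,cpfpq] add [rcoco] -> 10 lines: nebj byjh apkg kvkq hdrsa znomc sfwsv rcoco gymd tbv
Hunk 6: at line 5 remove [znomc] add [dtfi,top,hiudu] -> 12 lines: nebj byjh apkg kvkq hdrsa dtfi top hiudu sfwsv rcoco gymd tbv
Hunk 7: at line 8 remove [sfwsv] add [iity] -> 12 lines: nebj byjh apkg kvkq hdrsa dtfi top hiudu iity rcoco gymd tbv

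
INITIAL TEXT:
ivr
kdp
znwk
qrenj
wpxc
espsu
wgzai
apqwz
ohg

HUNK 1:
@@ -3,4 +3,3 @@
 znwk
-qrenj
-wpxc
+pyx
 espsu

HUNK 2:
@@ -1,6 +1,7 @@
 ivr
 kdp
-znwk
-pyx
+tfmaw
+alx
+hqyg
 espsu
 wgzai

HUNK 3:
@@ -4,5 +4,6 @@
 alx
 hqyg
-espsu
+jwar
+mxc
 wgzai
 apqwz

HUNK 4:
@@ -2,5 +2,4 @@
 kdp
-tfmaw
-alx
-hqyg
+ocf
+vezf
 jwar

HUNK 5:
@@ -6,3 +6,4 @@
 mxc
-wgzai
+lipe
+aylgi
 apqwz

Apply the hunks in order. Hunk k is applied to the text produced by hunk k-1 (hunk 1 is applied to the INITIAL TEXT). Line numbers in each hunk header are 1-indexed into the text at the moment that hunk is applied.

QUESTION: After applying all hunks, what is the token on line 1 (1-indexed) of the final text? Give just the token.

Hunk 1: at line 3 remove [qrenj,wpxc] add [pyx] -> 8 lines: ivr kdp znwk pyx espsu wgzai apqwz ohg
Hunk 2: at line 1 remove [znwk,pyx] add [tfmaw,alx,hqyg] -> 9 lines: ivr kdp tfmaw alx hqyg espsu wgzai apqwz ohg
Hunk 3: at line 4 remove [espsu] add [jwar,mxc] -> 10 lines: ivr kdp tfmaw alx hqyg jwar mxc wgzai apqwz ohg
Hunk 4: at line 2 remove [tfmaw,alx,hqyg] add [ocf,vezf] -> 9 lines: ivr kdp ocf vezf jwar mxc wgzai apqwz ohg
Hunk 5: at line 6 remove [wgzai] add [lipe,aylgi] -> 10 lines: ivr kdp ocf vezf jwar mxc lipe aylgi apqwz ohg
Final line 1: ivr

Answer: ivr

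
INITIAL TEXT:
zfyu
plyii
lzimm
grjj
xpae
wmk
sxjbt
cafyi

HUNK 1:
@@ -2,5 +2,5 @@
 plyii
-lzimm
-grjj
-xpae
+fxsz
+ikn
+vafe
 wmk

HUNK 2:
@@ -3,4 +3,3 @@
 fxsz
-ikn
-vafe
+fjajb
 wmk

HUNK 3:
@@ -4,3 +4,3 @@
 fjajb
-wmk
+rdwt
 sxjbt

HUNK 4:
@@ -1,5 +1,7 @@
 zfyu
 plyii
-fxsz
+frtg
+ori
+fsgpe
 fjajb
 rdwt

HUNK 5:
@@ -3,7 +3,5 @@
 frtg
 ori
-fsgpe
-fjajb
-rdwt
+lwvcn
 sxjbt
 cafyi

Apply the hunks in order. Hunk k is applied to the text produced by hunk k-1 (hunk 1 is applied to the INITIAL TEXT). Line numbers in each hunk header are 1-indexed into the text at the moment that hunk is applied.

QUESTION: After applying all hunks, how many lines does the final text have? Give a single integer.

Hunk 1: at line 2 remove [lzimm,grjj,xpae] add [fxsz,ikn,vafe] -> 8 lines: zfyu plyii fxsz ikn vafe wmk sxjbt cafyi
Hunk 2: at line 3 remove [ikn,vafe] add [fjajb] -> 7 lines: zfyu plyii fxsz fjajb wmk sxjbt cafyi
Hunk 3: at line 4 remove [wmk] add [rdwt] -> 7 lines: zfyu plyii fxsz fjajb rdwt sxjbt cafyi
Hunk 4: at line 1 remove [fxsz] add [frtg,ori,fsgpe] -> 9 lines: zfyu plyii frtg ori fsgpe fjajb rdwt sxjbt cafyi
Hunk 5: at line 3 remove [fsgpe,fjajb,rdwt] add [lwvcn] -> 7 lines: zfyu plyii frtg ori lwvcn sxjbt cafyi
Final line count: 7

Answer: 7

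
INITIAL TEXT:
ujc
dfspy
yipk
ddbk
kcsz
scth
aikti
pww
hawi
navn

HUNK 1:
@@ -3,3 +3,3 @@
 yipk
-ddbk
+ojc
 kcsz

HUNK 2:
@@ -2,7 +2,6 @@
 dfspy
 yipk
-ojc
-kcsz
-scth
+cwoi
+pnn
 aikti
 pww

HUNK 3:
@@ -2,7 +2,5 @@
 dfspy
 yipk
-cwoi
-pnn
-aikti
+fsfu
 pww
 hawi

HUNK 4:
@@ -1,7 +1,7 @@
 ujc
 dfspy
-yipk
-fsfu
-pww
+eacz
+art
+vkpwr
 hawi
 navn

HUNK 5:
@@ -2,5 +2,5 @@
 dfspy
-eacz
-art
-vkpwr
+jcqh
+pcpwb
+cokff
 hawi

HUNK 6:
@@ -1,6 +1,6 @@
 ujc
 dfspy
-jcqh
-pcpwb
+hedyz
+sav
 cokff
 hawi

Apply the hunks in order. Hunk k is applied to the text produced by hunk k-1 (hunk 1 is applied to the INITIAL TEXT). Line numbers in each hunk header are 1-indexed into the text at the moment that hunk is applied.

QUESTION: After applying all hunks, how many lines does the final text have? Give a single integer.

Answer: 7

Derivation:
Hunk 1: at line 3 remove [ddbk] add [ojc] -> 10 lines: ujc dfspy yipk ojc kcsz scth aikti pww hawi navn
Hunk 2: at line 2 remove [ojc,kcsz,scth] add [cwoi,pnn] -> 9 lines: ujc dfspy yipk cwoi pnn aikti pww hawi navn
Hunk 3: at line 2 remove [cwoi,pnn,aikti] add [fsfu] -> 7 lines: ujc dfspy yipk fsfu pww hawi navn
Hunk 4: at line 1 remove [yipk,fsfu,pww] add [eacz,art,vkpwr] -> 7 lines: ujc dfspy eacz art vkpwr hawi navn
Hunk 5: at line 2 remove [eacz,art,vkpwr] add [jcqh,pcpwb,cokff] -> 7 lines: ujc dfspy jcqh pcpwb cokff hawi navn
Hunk 6: at line 1 remove [jcqh,pcpwb] add [hedyz,sav] -> 7 lines: ujc dfspy hedyz sav cokff hawi navn
Final line count: 7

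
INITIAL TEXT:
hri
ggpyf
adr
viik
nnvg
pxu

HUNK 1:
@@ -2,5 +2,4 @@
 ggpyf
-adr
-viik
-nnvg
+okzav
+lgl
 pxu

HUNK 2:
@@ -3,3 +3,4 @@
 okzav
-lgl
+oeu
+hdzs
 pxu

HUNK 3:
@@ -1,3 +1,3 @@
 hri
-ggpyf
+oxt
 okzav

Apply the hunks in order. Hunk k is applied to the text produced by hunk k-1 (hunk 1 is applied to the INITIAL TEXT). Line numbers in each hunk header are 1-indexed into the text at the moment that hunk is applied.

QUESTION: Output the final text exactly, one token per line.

Hunk 1: at line 2 remove [adr,viik,nnvg] add [okzav,lgl] -> 5 lines: hri ggpyf okzav lgl pxu
Hunk 2: at line 3 remove [lgl] add [oeu,hdzs] -> 6 lines: hri ggpyf okzav oeu hdzs pxu
Hunk 3: at line 1 remove [ggpyf] add [oxt] -> 6 lines: hri oxt okzav oeu hdzs pxu

Answer: hri
oxt
okzav
oeu
hdzs
pxu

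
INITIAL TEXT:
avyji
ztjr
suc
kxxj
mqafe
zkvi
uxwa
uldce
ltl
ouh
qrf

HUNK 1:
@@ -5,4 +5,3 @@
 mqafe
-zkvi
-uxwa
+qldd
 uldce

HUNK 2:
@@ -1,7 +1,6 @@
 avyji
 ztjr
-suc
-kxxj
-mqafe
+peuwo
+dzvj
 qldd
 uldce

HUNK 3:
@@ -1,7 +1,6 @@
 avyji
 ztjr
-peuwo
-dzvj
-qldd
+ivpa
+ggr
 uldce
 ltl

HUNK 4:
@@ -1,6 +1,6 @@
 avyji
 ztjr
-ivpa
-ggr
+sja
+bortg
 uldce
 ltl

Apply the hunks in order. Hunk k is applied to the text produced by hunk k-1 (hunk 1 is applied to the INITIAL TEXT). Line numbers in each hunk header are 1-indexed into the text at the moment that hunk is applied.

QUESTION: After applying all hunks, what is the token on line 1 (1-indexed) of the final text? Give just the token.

Hunk 1: at line 5 remove [zkvi,uxwa] add [qldd] -> 10 lines: avyji ztjr suc kxxj mqafe qldd uldce ltl ouh qrf
Hunk 2: at line 1 remove [suc,kxxj,mqafe] add [peuwo,dzvj] -> 9 lines: avyji ztjr peuwo dzvj qldd uldce ltl ouh qrf
Hunk 3: at line 1 remove [peuwo,dzvj,qldd] add [ivpa,ggr] -> 8 lines: avyji ztjr ivpa ggr uldce ltl ouh qrf
Hunk 4: at line 1 remove [ivpa,ggr] add [sja,bortg] -> 8 lines: avyji ztjr sja bortg uldce ltl ouh qrf
Final line 1: avyji

Answer: avyji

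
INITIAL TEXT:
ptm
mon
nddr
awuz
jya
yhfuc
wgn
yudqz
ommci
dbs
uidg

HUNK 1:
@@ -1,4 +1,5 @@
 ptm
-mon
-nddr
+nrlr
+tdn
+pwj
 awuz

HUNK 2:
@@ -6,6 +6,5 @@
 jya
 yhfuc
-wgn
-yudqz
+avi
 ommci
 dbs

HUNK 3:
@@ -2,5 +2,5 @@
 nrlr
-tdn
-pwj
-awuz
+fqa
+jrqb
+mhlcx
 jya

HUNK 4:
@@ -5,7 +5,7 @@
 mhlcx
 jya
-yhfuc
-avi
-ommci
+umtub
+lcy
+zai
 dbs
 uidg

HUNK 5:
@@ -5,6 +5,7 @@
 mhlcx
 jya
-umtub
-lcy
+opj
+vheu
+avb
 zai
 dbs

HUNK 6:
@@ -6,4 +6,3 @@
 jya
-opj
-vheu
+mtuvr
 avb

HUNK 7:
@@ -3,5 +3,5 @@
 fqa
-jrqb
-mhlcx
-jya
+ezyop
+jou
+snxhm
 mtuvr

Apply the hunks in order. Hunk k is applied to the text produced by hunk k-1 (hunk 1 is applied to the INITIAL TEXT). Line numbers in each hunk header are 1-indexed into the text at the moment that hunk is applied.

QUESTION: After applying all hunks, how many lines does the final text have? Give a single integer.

Answer: 11

Derivation:
Hunk 1: at line 1 remove [mon,nddr] add [nrlr,tdn,pwj] -> 12 lines: ptm nrlr tdn pwj awuz jya yhfuc wgn yudqz ommci dbs uidg
Hunk 2: at line 6 remove [wgn,yudqz] add [avi] -> 11 lines: ptm nrlr tdn pwj awuz jya yhfuc avi ommci dbs uidg
Hunk 3: at line 2 remove [tdn,pwj,awuz] add [fqa,jrqb,mhlcx] -> 11 lines: ptm nrlr fqa jrqb mhlcx jya yhfuc avi ommci dbs uidg
Hunk 4: at line 5 remove [yhfuc,avi,ommci] add [umtub,lcy,zai] -> 11 lines: ptm nrlr fqa jrqb mhlcx jya umtub lcy zai dbs uidg
Hunk 5: at line 5 remove [umtub,lcy] add [opj,vheu,avb] -> 12 lines: ptm nrlr fqa jrqb mhlcx jya opj vheu avb zai dbs uidg
Hunk 6: at line 6 remove [opj,vheu] add [mtuvr] -> 11 lines: ptm nrlr fqa jrqb mhlcx jya mtuvr avb zai dbs uidg
Hunk 7: at line 3 remove [jrqb,mhlcx,jya] add [ezyop,jou,snxhm] -> 11 lines: ptm nrlr fqa ezyop jou snxhm mtuvr avb zai dbs uidg
Final line count: 11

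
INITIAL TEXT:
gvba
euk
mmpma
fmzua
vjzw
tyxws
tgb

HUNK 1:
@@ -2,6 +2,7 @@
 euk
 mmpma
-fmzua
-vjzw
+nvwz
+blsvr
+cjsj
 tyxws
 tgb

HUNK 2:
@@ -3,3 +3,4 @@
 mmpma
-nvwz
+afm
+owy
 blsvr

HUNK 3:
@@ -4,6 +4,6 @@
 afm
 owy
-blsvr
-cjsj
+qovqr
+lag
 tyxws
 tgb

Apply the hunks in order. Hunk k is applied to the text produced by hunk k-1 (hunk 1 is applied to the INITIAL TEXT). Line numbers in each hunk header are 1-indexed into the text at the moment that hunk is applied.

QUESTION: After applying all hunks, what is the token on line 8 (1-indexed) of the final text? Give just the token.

Hunk 1: at line 2 remove [fmzua,vjzw] add [nvwz,blsvr,cjsj] -> 8 lines: gvba euk mmpma nvwz blsvr cjsj tyxws tgb
Hunk 2: at line 3 remove [nvwz] add [afm,owy] -> 9 lines: gvba euk mmpma afm owy blsvr cjsj tyxws tgb
Hunk 3: at line 4 remove [blsvr,cjsj] add [qovqr,lag] -> 9 lines: gvba euk mmpma afm owy qovqr lag tyxws tgb
Final line 8: tyxws

Answer: tyxws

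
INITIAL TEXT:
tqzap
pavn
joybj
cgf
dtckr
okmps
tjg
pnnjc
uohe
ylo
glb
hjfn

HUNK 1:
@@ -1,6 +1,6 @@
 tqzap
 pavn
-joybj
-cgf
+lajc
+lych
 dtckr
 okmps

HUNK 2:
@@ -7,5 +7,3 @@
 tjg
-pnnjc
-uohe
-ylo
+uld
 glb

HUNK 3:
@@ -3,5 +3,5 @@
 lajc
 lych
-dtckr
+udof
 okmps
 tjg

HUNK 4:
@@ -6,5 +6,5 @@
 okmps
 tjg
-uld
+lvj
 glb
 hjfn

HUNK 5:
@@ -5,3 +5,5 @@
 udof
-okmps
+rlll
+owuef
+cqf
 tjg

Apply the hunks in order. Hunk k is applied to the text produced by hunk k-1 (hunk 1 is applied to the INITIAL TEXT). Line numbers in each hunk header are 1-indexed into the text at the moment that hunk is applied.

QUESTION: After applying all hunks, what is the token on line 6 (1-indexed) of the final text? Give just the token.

Hunk 1: at line 1 remove [joybj,cgf] add [lajc,lych] -> 12 lines: tqzap pavn lajc lych dtckr okmps tjg pnnjc uohe ylo glb hjfn
Hunk 2: at line 7 remove [pnnjc,uohe,ylo] add [uld] -> 10 lines: tqzap pavn lajc lych dtckr okmps tjg uld glb hjfn
Hunk 3: at line 3 remove [dtckr] add [udof] -> 10 lines: tqzap pavn lajc lych udof okmps tjg uld glb hjfn
Hunk 4: at line 6 remove [uld] add [lvj] -> 10 lines: tqzap pavn lajc lych udof okmps tjg lvj glb hjfn
Hunk 5: at line 5 remove [okmps] add [rlll,owuef,cqf] -> 12 lines: tqzap pavn lajc lych udof rlll owuef cqf tjg lvj glb hjfn
Final line 6: rlll

Answer: rlll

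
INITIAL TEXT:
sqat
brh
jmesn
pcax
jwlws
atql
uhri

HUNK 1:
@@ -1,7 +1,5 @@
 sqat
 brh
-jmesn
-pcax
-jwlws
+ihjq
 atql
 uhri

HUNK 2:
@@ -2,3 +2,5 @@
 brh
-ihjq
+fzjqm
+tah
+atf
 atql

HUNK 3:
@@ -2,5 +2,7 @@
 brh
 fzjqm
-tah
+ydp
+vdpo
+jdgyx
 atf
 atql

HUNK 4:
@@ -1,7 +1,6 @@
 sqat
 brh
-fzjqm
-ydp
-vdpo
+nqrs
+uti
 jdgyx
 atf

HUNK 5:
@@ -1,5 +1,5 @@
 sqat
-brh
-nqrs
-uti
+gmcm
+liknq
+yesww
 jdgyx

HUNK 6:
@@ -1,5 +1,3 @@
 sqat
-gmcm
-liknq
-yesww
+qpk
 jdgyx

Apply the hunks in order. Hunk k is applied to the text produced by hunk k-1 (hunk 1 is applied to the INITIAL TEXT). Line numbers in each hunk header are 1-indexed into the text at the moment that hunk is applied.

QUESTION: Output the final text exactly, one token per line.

Hunk 1: at line 1 remove [jmesn,pcax,jwlws] add [ihjq] -> 5 lines: sqat brh ihjq atql uhri
Hunk 2: at line 2 remove [ihjq] add [fzjqm,tah,atf] -> 7 lines: sqat brh fzjqm tah atf atql uhri
Hunk 3: at line 2 remove [tah] add [ydp,vdpo,jdgyx] -> 9 lines: sqat brh fzjqm ydp vdpo jdgyx atf atql uhri
Hunk 4: at line 1 remove [fzjqm,ydp,vdpo] add [nqrs,uti] -> 8 lines: sqat brh nqrs uti jdgyx atf atql uhri
Hunk 5: at line 1 remove [brh,nqrs,uti] add [gmcm,liknq,yesww] -> 8 lines: sqat gmcm liknq yesww jdgyx atf atql uhri
Hunk 6: at line 1 remove [gmcm,liknq,yesww] add [qpk] -> 6 lines: sqat qpk jdgyx atf atql uhri

Answer: sqat
qpk
jdgyx
atf
atql
uhri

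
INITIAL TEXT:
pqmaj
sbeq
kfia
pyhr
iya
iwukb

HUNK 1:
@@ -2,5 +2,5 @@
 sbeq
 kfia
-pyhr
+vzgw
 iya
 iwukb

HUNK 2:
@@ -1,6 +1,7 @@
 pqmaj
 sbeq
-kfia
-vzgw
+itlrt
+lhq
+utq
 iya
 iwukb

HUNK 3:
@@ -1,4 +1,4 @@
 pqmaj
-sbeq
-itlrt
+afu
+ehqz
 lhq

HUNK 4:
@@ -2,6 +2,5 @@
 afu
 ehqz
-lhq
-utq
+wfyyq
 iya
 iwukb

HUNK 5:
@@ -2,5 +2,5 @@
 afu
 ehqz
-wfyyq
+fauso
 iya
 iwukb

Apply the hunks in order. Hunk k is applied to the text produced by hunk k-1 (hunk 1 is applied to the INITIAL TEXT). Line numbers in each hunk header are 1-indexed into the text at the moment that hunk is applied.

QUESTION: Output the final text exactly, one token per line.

Hunk 1: at line 2 remove [pyhr] add [vzgw] -> 6 lines: pqmaj sbeq kfia vzgw iya iwukb
Hunk 2: at line 1 remove [kfia,vzgw] add [itlrt,lhq,utq] -> 7 lines: pqmaj sbeq itlrt lhq utq iya iwukb
Hunk 3: at line 1 remove [sbeq,itlrt] add [afu,ehqz] -> 7 lines: pqmaj afu ehqz lhq utq iya iwukb
Hunk 4: at line 2 remove [lhq,utq] add [wfyyq] -> 6 lines: pqmaj afu ehqz wfyyq iya iwukb
Hunk 5: at line 2 remove [wfyyq] add [fauso] -> 6 lines: pqmaj afu ehqz fauso iya iwukb

Answer: pqmaj
afu
ehqz
fauso
iya
iwukb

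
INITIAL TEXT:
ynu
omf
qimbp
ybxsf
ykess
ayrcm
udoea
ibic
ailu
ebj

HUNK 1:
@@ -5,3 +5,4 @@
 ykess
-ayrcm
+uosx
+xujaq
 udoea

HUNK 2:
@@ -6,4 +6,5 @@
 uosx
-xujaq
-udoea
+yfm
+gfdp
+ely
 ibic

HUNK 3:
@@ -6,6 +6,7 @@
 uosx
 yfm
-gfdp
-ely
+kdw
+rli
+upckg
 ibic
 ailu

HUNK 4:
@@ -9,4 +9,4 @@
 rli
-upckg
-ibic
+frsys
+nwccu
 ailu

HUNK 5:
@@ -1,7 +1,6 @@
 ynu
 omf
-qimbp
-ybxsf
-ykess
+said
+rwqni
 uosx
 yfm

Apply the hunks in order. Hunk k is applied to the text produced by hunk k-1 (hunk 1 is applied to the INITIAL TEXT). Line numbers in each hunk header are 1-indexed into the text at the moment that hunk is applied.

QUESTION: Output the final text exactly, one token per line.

Answer: ynu
omf
said
rwqni
uosx
yfm
kdw
rli
frsys
nwccu
ailu
ebj

Derivation:
Hunk 1: at line 5 remove [ayrcm] add [uosx,xujaq] -> 11 lines: ynu omf qimbp ybxsf ykess uosx xujaq udoea ibic ailu ebj
Hunk 2: at line 6 remove [xujaq,udoea] add [yfm,gfdp,ely] -> 12 lines: ynu omf qimbp ybxsf ykess uosx yfm gfdp ely ibic ailu ebj
Hunk 3: at line 6 remove [gfdp,ely] add [kdw,rli,upckg] -> 13 lines: ynu omf qimbp ybxsf ykess uosx yfm kdw rli upckg ibic ailu ebj
Hunk 4: at line 9 remove [upckg,ibic] add [frsys,nwccu] -> 13 lines: ynu omf qimbp ybxsf ykess uosx yfm kdw rli frsys nwccu ailu ebj
Hunk 5: at line 1 remove [qimbp,ybxsf,ykess] add [said,rwqni] -> 12 lines: ynu omf said rwqni uosx yfm kdw rli frsys nwccu ailu ebj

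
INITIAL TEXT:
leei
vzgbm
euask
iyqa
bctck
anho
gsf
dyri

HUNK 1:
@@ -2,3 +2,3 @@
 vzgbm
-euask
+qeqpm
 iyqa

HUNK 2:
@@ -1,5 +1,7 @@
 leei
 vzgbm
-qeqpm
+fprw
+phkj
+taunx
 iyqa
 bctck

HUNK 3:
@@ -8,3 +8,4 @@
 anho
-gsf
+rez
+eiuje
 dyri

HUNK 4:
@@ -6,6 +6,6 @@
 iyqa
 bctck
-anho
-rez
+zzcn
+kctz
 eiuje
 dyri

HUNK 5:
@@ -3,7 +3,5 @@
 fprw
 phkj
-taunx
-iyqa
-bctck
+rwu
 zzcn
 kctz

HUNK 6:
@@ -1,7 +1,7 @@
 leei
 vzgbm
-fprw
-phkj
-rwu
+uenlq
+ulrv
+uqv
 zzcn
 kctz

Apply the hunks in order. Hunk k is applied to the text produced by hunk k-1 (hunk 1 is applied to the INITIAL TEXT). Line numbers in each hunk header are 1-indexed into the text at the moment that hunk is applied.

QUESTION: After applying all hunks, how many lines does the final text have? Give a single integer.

Answer: 9

Derivation:
Hunk 1: at line 2 remove [euask] add [qeqpm] -> 8 lines: leei vzgbm qeqpm iyqa bctck anho gsf dyri
Hunk 2: at line 1 remove [qeqpm] add [fprw,phkj,taunx] -> 10 lines: leei vzgbm fprw phkj taunx iyqa bctck anho gsf dyri
Hunk 3: at line 8 remove [gsf] add [rez,eiuje] -> 11 lines: leei vzgbm fprw phkj taunx iyqa bctck anho rez eiuje dyri
Hunk 4: at line 6 remove [anho,rez] add [zzcn,kctz] -> 11 lines: leei vzgbm fprw phkj taunx iyqa bctck zzcn kctz eiuje dyri
Hunk 5: at line 3 remove [taunx,iyqa,bctck] add [rwu] -> 9 lines: leei vzgbm fprw phkj rwu zzcn kctz eiuje dyri
Hunk 6: at line 1 remove [fprw,phkj,rwu] add [uenlq,ulrv,uqv] -> 9 lines: leei vzgbm uenlq ulrv uqv zzcn kctz eiuje dyri
Final line count: 9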